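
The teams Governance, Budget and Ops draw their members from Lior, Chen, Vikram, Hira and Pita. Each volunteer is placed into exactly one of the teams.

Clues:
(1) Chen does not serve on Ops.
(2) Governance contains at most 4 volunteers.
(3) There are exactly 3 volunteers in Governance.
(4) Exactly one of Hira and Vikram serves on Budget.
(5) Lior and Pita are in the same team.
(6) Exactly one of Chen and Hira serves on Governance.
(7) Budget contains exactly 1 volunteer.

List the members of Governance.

Governance = {Chen, Lior, Pita}

From (1): Chen ∉ Ops.
Suppose Lior ∉ Governance: no assignment then satisfies all the clues, so Lior ∈ Governance.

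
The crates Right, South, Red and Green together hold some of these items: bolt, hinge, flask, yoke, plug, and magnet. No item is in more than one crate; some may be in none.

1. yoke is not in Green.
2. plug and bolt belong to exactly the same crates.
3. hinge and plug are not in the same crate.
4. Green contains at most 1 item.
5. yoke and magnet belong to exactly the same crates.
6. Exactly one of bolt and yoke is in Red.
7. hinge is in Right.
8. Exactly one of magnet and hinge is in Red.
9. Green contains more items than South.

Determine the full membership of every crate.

Right = {hinge}; South = {}; Red = {magnet, yoke}; Green = {flask}

From (1): yoke ∉ Green.
From (7): hinge ∈ Right.
(3): plug ∉ Right.
(5): magnet matches yoke: magnet ∉ Green.
(8) (exactly one): magnet ∈ Red.
(2): bolt matches plug: bolt ∉ Right.
(5): yoke matches magnet: yoke ∉ Right.
(5): yoke matches magnet: yoke ∉ South.
(5): yoke matches magnet: yoke ∈ Red.
(6) (exactly one): bolt ∉ Red.
(2): plug matches bolt: plug ∉ Red.
Suppose bolt ∈ South: no assignment then satisfies all the clues, so bolt ∉ South.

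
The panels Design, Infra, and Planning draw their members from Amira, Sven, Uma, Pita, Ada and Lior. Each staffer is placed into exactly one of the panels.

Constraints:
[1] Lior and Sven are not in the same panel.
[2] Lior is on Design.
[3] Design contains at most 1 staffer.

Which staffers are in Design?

Design = {Lior}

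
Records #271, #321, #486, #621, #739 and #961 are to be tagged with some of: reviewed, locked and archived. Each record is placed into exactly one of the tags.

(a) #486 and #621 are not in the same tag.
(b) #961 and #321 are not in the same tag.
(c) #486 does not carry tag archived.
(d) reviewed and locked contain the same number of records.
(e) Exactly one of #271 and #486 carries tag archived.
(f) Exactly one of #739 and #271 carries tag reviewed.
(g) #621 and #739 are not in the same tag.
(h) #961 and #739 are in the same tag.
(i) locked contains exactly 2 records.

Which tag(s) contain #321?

From (c): #486 ∉ archived.
(e) (exactly one): #271 ∈ archived.
(f) (exactly one): #739 ∈ reviewed.
(g): #621 ∉ reviewed.
(h): #961 matches #739: #961 ∈ reviewed.
(b): #321 ∉ reviewed.
Suppose #321 ∉ locked: no assignment then satisfies all the clues, so #321 ∈ locked.

#321: locked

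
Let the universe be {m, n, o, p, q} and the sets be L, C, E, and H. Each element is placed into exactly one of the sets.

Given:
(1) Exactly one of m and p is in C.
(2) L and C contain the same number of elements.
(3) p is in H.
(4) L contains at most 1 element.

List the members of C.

C = {m}

From (3): p ∈ H.
(1) (exactly one): m ∈ C.
Suppose n ∈ C: no assignment then satisfies all the clues, so n ∉ C.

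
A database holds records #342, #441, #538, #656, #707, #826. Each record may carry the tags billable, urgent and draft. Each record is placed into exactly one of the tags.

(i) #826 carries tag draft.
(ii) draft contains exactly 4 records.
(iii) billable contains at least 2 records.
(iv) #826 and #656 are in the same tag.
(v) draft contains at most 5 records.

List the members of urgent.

urgent = {}

From (i): #826 ∈ draft.
(iv): #656 matches #826: #656 ∉ billable.
(iv): #656 matches #826: #656 ∉ urgent.
(iv): #656 matches #826: #656 ∈ draft.
Suppose #342 ∈ urgent: no assignment then satisfies all the clues, so #342 ∉ urgent.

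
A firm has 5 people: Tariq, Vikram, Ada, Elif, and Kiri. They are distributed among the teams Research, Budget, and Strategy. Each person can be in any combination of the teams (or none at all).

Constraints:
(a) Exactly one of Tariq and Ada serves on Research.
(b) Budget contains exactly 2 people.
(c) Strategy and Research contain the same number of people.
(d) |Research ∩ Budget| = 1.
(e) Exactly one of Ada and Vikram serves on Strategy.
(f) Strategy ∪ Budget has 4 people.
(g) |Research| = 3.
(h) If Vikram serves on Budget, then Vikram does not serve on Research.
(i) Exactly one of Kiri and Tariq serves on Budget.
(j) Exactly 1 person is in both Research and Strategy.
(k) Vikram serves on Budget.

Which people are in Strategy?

Strategy = {Elif, Tariq, Vikram}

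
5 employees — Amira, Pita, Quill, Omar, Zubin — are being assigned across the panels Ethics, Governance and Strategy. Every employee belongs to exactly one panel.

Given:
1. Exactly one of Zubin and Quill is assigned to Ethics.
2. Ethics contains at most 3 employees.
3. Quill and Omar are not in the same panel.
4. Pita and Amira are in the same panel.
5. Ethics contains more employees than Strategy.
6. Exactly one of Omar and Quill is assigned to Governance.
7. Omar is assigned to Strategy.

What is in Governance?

Governance = {Quill}

From (7): Omar ∈ Strategy.
(3): Quill ∉ Strategy.
(6) (exactly one): Quill ∈ Governance.
(1) (exactly one): Zubin ∈ Ethics.
Suppose Amira ∈ Governance: no assignment then satisfies all the clues, so Amira ∉ Governance.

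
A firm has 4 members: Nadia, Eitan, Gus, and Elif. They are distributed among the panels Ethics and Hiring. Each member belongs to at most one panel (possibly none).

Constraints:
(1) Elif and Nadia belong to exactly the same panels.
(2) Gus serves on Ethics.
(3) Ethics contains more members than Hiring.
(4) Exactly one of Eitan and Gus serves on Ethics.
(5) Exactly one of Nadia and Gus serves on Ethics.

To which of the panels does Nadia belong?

From (2): Gus ∈ Ethics.
(4) (exactly one): Eitan ∉ Ethics.
(5) (exactly one): Nadia ∉ Ethics.
(1): Elif matches Nadia: Elif ∉ Ethics.
Suppose Nadia ∈ Hiring: no assignment then satisfies all the clues, so Nadia ∉ Hiring.

Nadia: none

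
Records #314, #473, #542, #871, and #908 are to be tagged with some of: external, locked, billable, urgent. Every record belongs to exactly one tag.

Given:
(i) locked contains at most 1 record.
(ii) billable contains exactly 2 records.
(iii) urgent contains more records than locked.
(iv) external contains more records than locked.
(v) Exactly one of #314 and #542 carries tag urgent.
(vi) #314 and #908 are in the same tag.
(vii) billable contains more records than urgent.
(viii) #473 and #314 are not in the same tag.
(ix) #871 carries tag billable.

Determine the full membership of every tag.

external = {#314, #908}; locked = {}; billable = {#473, #871}; urgent = {#542}

From (ix): #871 ∈ billable.
Suppose #314 ∉ external: no assignment then satisfies all the clues, so #314 ∈ external.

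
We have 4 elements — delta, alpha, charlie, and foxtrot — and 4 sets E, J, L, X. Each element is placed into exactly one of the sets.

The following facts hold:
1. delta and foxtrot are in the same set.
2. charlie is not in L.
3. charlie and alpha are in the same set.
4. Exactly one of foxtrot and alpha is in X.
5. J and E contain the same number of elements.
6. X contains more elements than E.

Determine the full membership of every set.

E = {}; J = {}; L = {delta, foxtrot}; X = {alpha, charlie}

From (2): charlie ∉ L.
(3): alpha matches charlie: alpha ∉ L.
Suppose delta ∈ E: no assignment then satisfies all the clues, so delta ∉ E.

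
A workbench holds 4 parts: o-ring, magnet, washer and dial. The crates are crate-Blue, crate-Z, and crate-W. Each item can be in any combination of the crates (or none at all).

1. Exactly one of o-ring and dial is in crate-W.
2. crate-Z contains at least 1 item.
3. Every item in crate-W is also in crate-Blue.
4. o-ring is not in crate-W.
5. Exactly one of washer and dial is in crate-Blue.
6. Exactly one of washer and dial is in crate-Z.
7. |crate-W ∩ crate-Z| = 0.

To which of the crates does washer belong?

washer: crate-Z

From (4): o-ring ∉ crate-W.
(1) (exactly one): dial ∈ crate-W.
(3) with dial ∈ crate-W: dial ∈ crate-Blue.
(5) (exactly one): washer ∉ crate-Blue.
(3) contrapositive: washer ∉ crate-W.
Suppose washer ∉ crate-Z: no assignment then satisfies all the clues, so washer ∈ crate-Z.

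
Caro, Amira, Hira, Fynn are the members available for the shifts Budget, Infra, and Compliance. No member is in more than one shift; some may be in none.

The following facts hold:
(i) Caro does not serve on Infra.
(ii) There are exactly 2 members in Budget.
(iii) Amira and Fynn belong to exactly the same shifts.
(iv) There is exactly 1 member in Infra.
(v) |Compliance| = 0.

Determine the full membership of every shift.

Budget = {Amira, Fynn}; Infra = {Hira}; Compliance = {}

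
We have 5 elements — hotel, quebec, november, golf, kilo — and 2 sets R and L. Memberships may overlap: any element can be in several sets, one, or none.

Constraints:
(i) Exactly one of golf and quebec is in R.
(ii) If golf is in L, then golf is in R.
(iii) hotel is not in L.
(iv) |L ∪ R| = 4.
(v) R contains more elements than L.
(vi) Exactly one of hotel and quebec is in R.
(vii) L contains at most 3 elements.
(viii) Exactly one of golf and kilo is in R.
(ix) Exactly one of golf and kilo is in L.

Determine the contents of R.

R = {golf, hotel, november}

From (iii): hotel ∉ L.
Suppose hotel ∉ R: no assignment then satisfies all the clues, so hotel ∈ R.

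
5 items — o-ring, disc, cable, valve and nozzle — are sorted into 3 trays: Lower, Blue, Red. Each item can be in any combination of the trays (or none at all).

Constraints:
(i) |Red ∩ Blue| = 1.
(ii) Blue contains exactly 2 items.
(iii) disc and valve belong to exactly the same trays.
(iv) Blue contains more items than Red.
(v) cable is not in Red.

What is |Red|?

From (v): cable ∉ Red.
Suppose disc ∈ Blue: no assignment then satisfies all the clues, so disc ∉ Blue.

1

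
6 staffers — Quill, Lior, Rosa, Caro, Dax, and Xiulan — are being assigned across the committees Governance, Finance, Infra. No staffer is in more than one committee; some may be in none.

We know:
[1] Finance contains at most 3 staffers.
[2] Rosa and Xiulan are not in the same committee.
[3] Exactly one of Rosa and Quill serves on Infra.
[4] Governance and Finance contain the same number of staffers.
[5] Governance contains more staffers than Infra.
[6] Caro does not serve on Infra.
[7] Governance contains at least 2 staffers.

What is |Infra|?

1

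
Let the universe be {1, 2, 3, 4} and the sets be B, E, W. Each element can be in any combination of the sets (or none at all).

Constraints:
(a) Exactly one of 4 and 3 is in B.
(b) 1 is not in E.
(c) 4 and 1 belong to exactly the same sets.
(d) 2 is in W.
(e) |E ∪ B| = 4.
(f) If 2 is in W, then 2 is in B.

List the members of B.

B = {1, 2, 4}

From (b): 1 ∉ E.
From (d): 2 ∈ W.
(c): 4 matches 1: 4 ∉ E.
(f): 2 ∈ B.
Suppose 1 ∉ B: no assignment then satisfies all the clues, so 1 ∈ B.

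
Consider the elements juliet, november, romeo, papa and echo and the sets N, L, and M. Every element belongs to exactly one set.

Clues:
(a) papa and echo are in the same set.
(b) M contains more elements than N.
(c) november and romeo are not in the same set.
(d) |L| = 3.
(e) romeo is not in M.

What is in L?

L = {echo, papa, romeo}

From (e): romeo ∉ M.
Suppose juliet ∈ L: no assignment then satisfies all the clues, so juliet ∉ L.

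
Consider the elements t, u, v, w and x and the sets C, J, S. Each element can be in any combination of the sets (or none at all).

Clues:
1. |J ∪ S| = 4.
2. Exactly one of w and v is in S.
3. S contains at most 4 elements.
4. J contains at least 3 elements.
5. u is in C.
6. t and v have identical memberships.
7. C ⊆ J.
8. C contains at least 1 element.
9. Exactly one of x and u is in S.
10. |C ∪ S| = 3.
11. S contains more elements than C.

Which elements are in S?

S = {t, u, v}

From (5): u ∈ C.
(7) with u ∈ C: u ∈ J.
Suppose t ∉ S: no assignment then satisfies all the clues, so t ∈ S.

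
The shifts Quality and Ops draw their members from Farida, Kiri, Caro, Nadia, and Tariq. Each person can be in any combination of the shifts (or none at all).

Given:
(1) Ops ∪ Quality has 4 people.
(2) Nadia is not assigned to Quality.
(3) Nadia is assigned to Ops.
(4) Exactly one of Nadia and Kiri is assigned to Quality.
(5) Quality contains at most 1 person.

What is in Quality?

From (2): Nadia ∉ Quality.
From (3): Nadia ∈ Ops.
(4) (exactly one): Kiri ∈ Quality.
(5): Quality already has 1, so the rest are out.

Quality = {Kiri}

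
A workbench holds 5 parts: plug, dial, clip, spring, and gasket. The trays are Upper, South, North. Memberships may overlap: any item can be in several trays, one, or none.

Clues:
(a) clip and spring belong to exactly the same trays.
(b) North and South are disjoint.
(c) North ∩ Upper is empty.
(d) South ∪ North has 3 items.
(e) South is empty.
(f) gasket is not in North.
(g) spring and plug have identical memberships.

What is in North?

North = {clip, plug, spring}

From (f): gasket ∉ North.
(e): South already has 0, so the rest are out.
Suppose plug ∉ North: no assignment then satisfies all the clues, so plug ∈ North.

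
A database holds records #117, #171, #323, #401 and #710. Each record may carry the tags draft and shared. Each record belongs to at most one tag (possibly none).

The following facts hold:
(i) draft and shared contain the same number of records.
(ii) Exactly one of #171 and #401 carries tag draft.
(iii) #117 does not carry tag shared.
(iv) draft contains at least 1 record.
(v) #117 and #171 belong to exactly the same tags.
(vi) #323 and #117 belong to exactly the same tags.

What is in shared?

From (iii): #117 ∉ shared.
(v): #171 matches #117: #171 ∉ shared.
(vi): #323 matches #117: #323 ∉ shared.
Suppose #401 ∈ shared: no assignment then satisfies all the clues, so #401 ∉ shared.

shared = {#710}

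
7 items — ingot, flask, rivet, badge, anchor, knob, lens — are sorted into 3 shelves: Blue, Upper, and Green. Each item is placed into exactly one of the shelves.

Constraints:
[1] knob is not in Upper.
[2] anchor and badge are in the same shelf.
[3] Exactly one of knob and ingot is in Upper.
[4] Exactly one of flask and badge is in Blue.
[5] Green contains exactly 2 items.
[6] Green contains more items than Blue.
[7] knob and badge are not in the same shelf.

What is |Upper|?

From (1): knob ∉ Upper.
(3) (exactly one): ingot ∈ Upper.
Suppose flask ∉ Blue: no assignment then satisfies all the clues, so flask ∈ Blue.

4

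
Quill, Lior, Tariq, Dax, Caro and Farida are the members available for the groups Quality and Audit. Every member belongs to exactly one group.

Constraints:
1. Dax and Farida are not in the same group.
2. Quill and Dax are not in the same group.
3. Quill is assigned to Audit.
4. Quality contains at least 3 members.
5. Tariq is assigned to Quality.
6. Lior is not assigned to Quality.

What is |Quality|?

3

From (3): Quill ∈ Audit.
From (5): Tariq ∈ Quality.
From (6): Lior ∉ Quality.
(2): Dax ∉ Audit.
Only one group left: Lior ∈ Audit.
Only one group left: Dax ∈ Quality.
(1): Farida ∉ Quality.
(4): only 3 candidates remain for Quality, so all are in.
Only one group left: Farida ∈ Audit.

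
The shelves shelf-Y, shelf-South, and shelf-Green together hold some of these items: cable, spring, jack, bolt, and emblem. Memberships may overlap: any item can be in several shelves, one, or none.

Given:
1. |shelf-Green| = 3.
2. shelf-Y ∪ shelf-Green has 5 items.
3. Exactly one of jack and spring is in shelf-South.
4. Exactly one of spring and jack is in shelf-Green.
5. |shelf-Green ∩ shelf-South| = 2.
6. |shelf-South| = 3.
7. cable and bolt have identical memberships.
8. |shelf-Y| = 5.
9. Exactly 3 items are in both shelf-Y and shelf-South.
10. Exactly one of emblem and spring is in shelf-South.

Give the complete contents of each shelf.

shelf-Y = {bolt, cable, emblem, jack, spring}; shelf-South = {bolt, cable, spring}; shelf-Green = {bolt, cable, jack}

(8): only 5 candidates remain for shelf-Y, so all are in.
Suppose cable ∉ shelf-South: no assignment then satisfies all the clues, so cable ∈ shelf-South.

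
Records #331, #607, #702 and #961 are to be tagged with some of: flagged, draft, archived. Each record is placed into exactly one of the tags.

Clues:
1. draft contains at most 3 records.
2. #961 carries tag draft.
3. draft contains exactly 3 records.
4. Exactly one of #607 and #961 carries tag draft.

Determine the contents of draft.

draft = {#331, #702, #961}

From (2): #961 ∈ draft.
(4) (exactly one): #607 ∉ draft.
(3): only 3 candidates remain for draft, so all are in.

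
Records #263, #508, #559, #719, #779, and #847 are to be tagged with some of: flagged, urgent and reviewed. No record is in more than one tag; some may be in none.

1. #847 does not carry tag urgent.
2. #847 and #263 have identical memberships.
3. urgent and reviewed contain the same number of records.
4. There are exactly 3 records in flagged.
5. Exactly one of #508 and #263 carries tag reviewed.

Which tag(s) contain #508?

#508: reviewed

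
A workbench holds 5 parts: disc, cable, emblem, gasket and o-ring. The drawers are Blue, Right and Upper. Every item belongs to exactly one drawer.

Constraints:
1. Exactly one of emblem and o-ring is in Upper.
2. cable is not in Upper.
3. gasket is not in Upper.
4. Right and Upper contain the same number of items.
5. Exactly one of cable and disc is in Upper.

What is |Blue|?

1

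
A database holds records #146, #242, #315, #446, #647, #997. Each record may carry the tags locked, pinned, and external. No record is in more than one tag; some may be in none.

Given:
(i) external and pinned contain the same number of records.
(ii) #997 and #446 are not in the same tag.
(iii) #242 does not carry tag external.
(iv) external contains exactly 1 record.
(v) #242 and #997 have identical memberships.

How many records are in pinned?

From (iii): #242 ∉ external.
(v): #997 matches #242: #997 ∉ external.
Suppose #242 ∈ pinned: no assignment then satisfies all the clues, so #242 ∉ pinned.

1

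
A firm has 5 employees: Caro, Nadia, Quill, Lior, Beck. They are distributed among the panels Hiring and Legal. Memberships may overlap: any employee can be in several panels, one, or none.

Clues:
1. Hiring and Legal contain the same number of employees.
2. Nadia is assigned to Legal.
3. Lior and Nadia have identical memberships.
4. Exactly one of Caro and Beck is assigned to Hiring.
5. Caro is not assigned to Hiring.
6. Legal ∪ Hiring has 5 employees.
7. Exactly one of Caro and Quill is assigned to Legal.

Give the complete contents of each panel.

Hiring = {Beck, Lior, Nadia, Quill}; Legal = {Beck, Caro, Lior, Nadia}

From (2): Nadia ∈ Legal.
From (5): Caro ∉ Hiring.
(3): Lior matches Nadia: Lior ∈ Legal.
(4) (exactly one): Beck ∈ Hiring.
Suppose Caro ∉ Legal: no assignment then satisfies all the clues, so Caro ∈ Legal.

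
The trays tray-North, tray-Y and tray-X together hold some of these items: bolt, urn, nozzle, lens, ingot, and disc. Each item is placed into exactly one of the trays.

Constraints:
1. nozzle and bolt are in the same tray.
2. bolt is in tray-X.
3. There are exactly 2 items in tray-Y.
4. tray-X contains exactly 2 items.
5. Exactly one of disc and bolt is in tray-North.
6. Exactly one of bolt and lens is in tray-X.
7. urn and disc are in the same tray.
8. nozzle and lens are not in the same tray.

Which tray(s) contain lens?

lens: tray-Y

From (2): bolt ∈ tray-X.
(1): nozzle matches bolt: nozzle ∉ tray-North.
(1): nozzle matches bolt: nozzle ∉ tray-Y.
(1): nozzle matches bolt: nozzle ∈ tray-X.
(4): tray-X already has 2, so the rest are out.
(5) (exactly one): disc ∈ tray-North.
(7): urn matches disc: urn ∈ tray-North.
(3): only 2 candidates remain for tray-Y, so all are in.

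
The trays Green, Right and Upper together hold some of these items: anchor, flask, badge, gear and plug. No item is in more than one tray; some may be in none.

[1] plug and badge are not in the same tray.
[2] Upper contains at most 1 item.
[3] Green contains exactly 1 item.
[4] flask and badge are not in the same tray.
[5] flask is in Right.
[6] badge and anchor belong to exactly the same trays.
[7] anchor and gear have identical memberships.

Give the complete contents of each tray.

Green = {plug}; Right = {flask}; Upper = {}

From (5): flask ∈ Right.
(4): badge ∉ Right.
(6): anchor matches badge: anchor ∉ Right.
(7): gear matches anchor: gear ∉ Right.
Suppose anchor ∈ Green: no assignment then satisfies all the clues, so anchor ∉ Green.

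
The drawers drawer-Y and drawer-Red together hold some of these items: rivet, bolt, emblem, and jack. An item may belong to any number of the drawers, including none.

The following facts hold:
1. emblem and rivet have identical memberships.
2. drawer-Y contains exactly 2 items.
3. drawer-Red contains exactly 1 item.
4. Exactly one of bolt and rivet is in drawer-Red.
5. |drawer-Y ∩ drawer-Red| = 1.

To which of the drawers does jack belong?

jack: drawer-Y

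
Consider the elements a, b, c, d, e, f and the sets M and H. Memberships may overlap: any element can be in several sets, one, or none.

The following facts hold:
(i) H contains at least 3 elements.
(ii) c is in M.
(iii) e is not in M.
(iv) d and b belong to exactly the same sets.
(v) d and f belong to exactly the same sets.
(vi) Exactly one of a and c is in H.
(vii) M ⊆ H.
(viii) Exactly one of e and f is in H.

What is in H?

H = {b, c, d, f}

From (ii): c ∈ M.
From (iii): e ∉ M.
(vii) with c ∈ M: c ∈ H.
(vi) (exactly one): a ∉ H.
(vii) contrapositive: a ∉ M.
Suppose b ∉ H: no assignment then satisfies all the clues, so b ∈ H.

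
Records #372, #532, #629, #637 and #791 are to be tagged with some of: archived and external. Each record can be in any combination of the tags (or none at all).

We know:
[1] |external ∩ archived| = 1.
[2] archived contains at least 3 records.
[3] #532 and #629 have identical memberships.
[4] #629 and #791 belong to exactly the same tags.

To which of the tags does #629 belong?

#629: archived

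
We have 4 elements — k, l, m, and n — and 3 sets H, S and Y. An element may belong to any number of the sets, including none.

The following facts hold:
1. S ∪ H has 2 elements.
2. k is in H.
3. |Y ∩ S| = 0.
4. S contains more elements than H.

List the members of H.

H = {k}

From (2): k ∈ H.
Suppose l ∈ H: no assignment then satisfies all the clues, so l ∉ H.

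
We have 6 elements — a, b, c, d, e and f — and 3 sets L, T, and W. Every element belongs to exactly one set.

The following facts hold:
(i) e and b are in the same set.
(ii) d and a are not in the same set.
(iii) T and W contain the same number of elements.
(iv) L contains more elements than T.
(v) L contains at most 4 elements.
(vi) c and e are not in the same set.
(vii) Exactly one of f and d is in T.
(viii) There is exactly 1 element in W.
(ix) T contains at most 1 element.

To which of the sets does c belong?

c: W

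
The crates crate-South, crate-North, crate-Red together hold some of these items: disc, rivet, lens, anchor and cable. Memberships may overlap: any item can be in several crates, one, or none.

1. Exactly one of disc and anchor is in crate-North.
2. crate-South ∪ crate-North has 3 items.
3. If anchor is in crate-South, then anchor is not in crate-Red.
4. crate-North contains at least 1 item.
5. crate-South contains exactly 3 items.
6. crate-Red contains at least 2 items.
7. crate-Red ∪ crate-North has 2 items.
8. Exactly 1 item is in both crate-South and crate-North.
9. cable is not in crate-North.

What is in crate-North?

crate-North = {disc}

From (9): cable ∉ crate-North.
Suppose disc ∉ crate-North: no assignment then satisfies all the clues, so disc ∈ crate-North.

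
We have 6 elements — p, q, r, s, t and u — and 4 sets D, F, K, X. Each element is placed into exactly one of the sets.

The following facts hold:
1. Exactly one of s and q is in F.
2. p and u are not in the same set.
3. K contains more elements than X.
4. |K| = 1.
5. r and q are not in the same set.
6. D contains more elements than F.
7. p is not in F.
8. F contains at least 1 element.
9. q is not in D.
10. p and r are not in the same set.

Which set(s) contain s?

From (7): p ∉ F.
From (9): q ∉ D.
Suppose s ∉ D: no assignment then satisfies all the clues, so s ∈ D.

s: D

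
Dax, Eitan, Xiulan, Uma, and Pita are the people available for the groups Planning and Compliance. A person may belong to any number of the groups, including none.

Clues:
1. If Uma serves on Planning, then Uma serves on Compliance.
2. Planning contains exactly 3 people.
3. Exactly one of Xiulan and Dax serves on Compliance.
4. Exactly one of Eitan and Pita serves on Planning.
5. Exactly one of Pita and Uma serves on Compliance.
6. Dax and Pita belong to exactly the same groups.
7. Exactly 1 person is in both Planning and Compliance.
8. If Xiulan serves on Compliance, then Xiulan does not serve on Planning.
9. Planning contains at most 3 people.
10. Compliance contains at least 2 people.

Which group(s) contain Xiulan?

Xiulan: Compliance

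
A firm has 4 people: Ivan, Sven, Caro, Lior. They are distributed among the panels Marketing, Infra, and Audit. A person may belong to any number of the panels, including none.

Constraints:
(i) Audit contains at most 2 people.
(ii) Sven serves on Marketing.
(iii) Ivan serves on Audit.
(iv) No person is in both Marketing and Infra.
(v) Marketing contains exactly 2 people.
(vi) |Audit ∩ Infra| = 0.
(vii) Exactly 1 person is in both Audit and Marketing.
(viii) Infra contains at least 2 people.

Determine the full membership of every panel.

Marketing = {Ivan, Sven}; Infra = {Caro, Lior}; Audit = {Ivan}

From (ii): Sven ∈ Marketing.
From (iii): Ivan ∈ Audit.
(iv) (disjoint): Sven ∉ Infra.
Suppose Ivan ∉ Marketing: no assignment then satisfies all the clues, so Ivan ∈ Marketing.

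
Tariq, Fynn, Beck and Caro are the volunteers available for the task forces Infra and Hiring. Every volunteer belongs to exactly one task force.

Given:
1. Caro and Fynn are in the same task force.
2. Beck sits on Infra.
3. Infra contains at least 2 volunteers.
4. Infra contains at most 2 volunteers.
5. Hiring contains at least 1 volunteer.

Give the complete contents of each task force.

Infra = {Beck, Tariq}; Hiring = {Caro, Fynn}

From (2): Beck ∈ Infra.
Suppose Tariq ∉ Infra: no assignment then satisfies all the clues, so Tariq ∈ Infra.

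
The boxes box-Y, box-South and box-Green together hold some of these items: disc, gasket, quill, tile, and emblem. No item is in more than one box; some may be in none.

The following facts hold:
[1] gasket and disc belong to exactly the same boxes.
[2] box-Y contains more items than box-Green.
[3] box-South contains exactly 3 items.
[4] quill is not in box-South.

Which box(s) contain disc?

From (4): quill ∉ box-South.
Suppose disc ∈ box-Y: no assignment then satisfies all the clues, so disc ∉ box-Y.

disc: box-South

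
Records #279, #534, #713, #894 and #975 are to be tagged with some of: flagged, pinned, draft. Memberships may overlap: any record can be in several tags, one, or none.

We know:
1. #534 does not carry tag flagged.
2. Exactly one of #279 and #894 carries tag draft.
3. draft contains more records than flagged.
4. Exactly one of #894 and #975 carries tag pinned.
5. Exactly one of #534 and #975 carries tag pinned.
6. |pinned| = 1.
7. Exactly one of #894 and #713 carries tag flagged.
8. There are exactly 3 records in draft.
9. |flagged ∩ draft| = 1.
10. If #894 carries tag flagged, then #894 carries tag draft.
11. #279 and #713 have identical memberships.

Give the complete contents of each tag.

flagged = {#894}; pinned = {#975}; draft = {#534, #894, #975}

From (1): #534 ∉ flagged.
Suppose #279 ∈ flagged: no assignment then satisfies all the clues, so #279 ∉ flagged.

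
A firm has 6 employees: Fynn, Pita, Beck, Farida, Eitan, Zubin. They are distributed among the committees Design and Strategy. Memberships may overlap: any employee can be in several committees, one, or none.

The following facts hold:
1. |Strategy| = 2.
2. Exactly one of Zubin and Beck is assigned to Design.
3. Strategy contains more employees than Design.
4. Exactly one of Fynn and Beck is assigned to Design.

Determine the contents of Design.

Design = {Beck}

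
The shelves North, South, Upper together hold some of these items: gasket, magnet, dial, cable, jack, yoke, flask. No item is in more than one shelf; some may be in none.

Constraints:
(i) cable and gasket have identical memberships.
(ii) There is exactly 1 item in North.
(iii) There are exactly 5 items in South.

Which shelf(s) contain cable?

cable: South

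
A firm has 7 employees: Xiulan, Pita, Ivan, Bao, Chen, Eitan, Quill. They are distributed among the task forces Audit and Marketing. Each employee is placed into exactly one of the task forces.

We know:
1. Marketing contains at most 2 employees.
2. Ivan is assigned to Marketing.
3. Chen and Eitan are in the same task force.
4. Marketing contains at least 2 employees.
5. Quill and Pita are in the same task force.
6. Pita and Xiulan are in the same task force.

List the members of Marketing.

Marketing = {Bao, Ivan}

From (2): Ivan ∈ Marketing.
Suppose Xiulan ∈ Marketing: no assignment then satisfies all the clues, so Xiulan ∉ Marketing.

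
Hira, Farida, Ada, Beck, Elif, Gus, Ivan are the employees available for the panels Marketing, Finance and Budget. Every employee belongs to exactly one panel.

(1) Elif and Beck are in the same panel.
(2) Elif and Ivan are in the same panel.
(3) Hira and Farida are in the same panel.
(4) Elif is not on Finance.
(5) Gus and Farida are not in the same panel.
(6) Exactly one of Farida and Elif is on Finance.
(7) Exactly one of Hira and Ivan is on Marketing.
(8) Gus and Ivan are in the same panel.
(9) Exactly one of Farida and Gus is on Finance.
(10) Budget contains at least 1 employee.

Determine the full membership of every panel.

From (4): Elif ∉ Finance.
(1): Beck matches Elif: Beck ∉ Finance.
(2): Ivan matches Elif: Ivan ∉ Finance.
(6) (exactly one): Farida ∈ Finance.
(8): Gus matches Ivan: Gus ∉ Finance.
(3): Hira matches Farida: Hira ∉ Marketing.
(3): Hira matches Farida: Hira ∈ Finance.
(7) (exactly one): Ivan ∈ Marketing.
(8): Gus matches Ivan: Gus ∈ Marketing.
(2): Elif matches Ivan: Elif ∈ Marketing.
(1): Beck matches Elif: Beck ∈ Marketing.
(10): only 1 candidates remain for Budget, so all are in.

Marketing = {Beck, Elif, Gus, Ivan}; Finance = {Farida, Hira}; Budget = {Ada}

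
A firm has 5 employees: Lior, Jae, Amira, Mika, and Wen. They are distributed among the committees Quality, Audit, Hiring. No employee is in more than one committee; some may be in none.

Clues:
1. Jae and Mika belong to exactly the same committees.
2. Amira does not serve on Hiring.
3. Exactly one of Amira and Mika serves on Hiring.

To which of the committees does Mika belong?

From (2): Amira ∉ Hiring.
(3) (exactly one): Mika ∈ Hiring.
(1): Jae matches Mika: Jae ∉ Quality.
(1): Jae matches Mika: Jae ∉ Audit.
(1): Jae matches Mika: Jae ∈ Hiring.

Mika: Hiring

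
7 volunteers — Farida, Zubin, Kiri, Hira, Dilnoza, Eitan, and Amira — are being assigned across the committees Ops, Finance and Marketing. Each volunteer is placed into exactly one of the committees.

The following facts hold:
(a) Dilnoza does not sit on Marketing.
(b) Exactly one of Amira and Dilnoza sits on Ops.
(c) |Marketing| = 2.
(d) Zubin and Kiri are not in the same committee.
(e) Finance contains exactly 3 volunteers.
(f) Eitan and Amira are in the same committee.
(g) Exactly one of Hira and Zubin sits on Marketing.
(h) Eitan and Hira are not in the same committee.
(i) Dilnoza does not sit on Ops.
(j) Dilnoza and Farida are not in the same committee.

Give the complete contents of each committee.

From (a): Dilnoza ∉ Marketing.
From (i): Dilnoza ∉ Ops.
(b) (exactly one): Amira ∈ Ops.
(f): Eitan matches Amira: Eitan ∈ Ops.
(h): Hira ∉ Ops.
Only one committee left: Dilnoza ∈ Finance.
(j): Farida ∉ Finance.
Suppose Farida ∈ Ops: no assignment then satisfies all the clues, so Farida ∉ Ops.

Ops = {Amira, Eitan}; Finance = {Dilnoza, Hira, Kiri}; Marketing = {Farida, Zubin}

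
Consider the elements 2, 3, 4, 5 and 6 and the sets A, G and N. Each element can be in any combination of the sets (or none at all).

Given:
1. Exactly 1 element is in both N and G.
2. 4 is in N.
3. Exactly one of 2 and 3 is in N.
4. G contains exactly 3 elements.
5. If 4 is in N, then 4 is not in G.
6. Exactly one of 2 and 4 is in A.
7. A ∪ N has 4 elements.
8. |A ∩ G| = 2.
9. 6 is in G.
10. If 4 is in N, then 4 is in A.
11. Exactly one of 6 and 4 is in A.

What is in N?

N = {2, 4, 5}

From (2): 4 ∈ N.
From (9): 6 ∈ G.
(5): 4 ∉ G.
(10): 4 ∈ A.
(11) (exactly one): 6 ∉ A.
(6) (exactly one): 2 ∉ A.
Suppose 2 ∉ N: no assignment then satisfies all the clues, so 2 ∈ N.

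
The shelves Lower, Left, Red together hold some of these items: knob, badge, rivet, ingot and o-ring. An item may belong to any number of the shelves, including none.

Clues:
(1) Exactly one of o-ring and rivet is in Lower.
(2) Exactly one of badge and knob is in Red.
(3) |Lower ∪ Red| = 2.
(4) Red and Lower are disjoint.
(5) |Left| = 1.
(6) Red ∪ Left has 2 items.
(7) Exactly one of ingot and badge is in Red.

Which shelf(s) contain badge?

badge: Red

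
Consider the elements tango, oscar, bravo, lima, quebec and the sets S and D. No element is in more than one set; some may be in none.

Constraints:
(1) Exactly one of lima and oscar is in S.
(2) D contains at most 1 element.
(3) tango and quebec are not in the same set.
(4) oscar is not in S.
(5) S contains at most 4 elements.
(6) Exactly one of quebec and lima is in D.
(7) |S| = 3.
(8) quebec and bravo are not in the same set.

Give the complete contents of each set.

From (4): oscar ∉ S.
(1) (exactly one): lima ∈ S.
(6) (exactly one): quebec ∈ D.
(7): only 3 candidates remain for S, so all are in.
(2): D already has 1, so the rest are out.

S = {bravo, lima, tango}; D = {quebec}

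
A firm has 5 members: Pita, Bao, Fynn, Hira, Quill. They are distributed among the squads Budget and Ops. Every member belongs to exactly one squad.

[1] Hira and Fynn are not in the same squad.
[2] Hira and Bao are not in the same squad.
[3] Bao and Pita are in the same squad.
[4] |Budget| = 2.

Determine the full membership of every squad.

Budget = {Hira, Quill}; Ops = {Bao, Fynn, Pita}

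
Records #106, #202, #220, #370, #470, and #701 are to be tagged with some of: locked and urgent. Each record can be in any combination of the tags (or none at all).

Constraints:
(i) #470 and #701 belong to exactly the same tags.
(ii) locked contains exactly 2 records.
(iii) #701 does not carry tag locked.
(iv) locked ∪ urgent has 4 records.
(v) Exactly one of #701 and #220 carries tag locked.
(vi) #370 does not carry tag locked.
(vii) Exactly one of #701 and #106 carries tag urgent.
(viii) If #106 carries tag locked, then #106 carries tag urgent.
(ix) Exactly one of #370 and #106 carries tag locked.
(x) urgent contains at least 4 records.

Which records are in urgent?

urgent = {#106, #202, #220, #370}

From (iii): #701 ∉ locked.
From (vi): #370 ∉ locked.
(i): #470 matches #701: #470 ∉ locked.
(v) (exactly one): #220 ∈ locked.
(ix) (exactly one): #106 ∈ locked.
(ii): locked already has 2, so the rest are out.
(viii): #106 ∈ urgent.
(vii) (exactly one): #701 ∉ urgent.
(i): #470 matches #701: #470 ∉ urgent.
(x): only 4 candidates remain for urgent, so all are in.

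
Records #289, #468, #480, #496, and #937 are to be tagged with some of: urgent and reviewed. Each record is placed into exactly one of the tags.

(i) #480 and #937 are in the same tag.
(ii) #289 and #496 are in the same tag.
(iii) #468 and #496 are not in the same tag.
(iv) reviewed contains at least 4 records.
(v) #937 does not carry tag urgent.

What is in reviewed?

From (v): #937 ∉ urgent.
(i): #480 matches #937: #480 ∉ urgent.
Only one tag left: #480 ∈ reviewed.
Only one tag left: #937 ∈ reviewed.
Suppose #289 ∉ reviewed: no assignment then satisfies all the clues, so #289 ∈ reviewed.

reviewed = {#289, #480, #496, #937}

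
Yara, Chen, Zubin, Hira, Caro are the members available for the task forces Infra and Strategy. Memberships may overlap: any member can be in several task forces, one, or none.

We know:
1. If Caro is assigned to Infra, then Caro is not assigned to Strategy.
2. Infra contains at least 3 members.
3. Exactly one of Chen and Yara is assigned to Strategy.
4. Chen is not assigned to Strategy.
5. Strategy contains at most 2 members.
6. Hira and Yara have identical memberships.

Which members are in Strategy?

Strategy = {Hira, Yara}

From (4): Chen ∉ Strategy.
(3) (exactly one): Yara ∈ Strategy.
(6): Hira matches Yara: Hira ∈ Strategy.
(5): Strategy already has 2, so the rest are out.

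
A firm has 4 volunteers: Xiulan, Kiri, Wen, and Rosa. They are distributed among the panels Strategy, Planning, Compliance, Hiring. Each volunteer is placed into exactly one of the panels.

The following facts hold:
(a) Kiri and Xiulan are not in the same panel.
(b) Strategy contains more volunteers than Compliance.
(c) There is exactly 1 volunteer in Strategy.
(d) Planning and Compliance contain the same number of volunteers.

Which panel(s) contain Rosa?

Rosa: Hiring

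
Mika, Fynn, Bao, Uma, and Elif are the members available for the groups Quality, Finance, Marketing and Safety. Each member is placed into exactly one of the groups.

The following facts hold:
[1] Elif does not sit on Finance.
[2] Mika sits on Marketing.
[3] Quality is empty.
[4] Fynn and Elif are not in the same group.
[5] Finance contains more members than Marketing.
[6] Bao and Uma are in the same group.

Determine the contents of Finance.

Finance = {Bao, Fynn, Uma}

From (1): Elif ∉ Finance.
From (2): Mika ∈ Marketing.
(3): Quality already has 0, so the rest are out.
Suppose Fynn ∉ Finance: no assignment then satisfies all the clues, so Fynn ∈ Finance.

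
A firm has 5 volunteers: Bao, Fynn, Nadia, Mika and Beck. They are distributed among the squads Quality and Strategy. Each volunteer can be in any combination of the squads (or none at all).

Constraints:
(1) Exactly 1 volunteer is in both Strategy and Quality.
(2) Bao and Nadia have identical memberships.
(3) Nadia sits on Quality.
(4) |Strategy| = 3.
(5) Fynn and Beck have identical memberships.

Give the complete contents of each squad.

Quality = {Bao, Mika, Nadia}; Strategy = {Beck, Fynn, Mika}

From (3): Nadia ∈ Quality.
(2): Bao matches Nadia: Bao ∈ Quality.
Suppose Bao ∈ Strategy: no assignment then satisfies all the clues, so Bao ∉ Strategy.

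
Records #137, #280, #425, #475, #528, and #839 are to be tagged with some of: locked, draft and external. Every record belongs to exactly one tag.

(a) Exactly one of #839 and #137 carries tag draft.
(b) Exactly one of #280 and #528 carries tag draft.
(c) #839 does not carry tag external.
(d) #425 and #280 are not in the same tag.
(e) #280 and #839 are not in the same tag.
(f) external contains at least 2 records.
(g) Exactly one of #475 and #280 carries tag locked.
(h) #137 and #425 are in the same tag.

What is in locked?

locked = {#280}

From (c): #839 ∉ external.
Suppose #137 ∈ locked: no assignment then satisfies all the clues, so #137 ∉ locked.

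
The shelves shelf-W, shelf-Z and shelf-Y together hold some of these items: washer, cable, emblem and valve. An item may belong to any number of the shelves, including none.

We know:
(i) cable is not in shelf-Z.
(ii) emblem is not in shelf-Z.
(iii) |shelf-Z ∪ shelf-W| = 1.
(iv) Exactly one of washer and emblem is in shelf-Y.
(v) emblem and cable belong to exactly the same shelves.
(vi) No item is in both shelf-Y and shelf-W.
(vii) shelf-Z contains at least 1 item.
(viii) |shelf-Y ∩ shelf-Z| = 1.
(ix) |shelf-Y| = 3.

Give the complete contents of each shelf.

From (i): cable ∉ shelf-Z.
From (ii): emblem ∉ shelf-Z.
Suppose washer ∈ shelf-W: no assignment then satisfies all the clues, so washer ∉ shelf-W.

shelf-W = {}; shelf-Z = {valve}; shelf-Y = {cable, emblem, valve}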